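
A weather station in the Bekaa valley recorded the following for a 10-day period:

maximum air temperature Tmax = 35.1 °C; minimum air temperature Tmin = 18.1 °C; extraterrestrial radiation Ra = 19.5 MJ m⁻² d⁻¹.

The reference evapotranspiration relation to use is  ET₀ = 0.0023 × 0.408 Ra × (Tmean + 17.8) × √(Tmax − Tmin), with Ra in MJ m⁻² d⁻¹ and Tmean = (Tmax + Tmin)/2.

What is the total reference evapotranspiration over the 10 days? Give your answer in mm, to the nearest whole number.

33 mm

Tmean = (35.1 + 18.1)/2 = 26.60 °C
0.408 Ra = 0.408 × 19.5 = 7.9560 mm/d equivalent
ET₀ = 0.0023 × 7.9560 × (26.60 + 17.8) × √17.0 = 0.0023 × 7.9560 × 44.40 × 4.1231 = 3.3499 mm/d
Over 10 days: 3.3499 × 10 = 33.499 mm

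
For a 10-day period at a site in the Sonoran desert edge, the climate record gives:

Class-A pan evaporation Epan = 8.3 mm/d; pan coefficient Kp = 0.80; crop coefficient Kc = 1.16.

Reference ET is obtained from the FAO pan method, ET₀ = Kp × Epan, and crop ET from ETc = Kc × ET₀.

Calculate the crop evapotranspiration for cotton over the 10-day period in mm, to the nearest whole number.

ET₀ = 0.80 × 8.3 = 6.6400 mm/d
ETc = Kc × ET₀ = 1.16 × 6.6400 = 7.7024 mm/d
Over 10 days: 7.7024 × 10 = 77.024 mm

77 mm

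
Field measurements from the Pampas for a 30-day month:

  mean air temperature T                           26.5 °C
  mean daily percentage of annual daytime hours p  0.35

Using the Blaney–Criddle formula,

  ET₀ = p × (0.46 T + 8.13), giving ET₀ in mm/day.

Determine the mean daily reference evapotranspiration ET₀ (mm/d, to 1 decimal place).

ET₀ = 0.35 × (0.46 × 26.5 + 8.13) = 0.35 × 20.320 = 7.1120 mm/d

7.1 mm/d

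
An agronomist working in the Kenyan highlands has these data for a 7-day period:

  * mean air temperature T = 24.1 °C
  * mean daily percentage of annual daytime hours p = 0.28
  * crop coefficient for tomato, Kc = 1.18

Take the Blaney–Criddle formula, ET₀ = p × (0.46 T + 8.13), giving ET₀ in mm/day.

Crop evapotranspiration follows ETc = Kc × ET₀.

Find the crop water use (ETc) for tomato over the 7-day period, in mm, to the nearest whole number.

ET₀ = 0.28 × (0.46 × 24.1 + 8.13) = 0.28 × 19.216 = 5.3805 mm/d
ETc = Kc × ET₀ = 1.18 × 5.3805 = 6.3490 mm/d
Over 7 days: 6.3490 × 7 = 44.443 mm

44 mm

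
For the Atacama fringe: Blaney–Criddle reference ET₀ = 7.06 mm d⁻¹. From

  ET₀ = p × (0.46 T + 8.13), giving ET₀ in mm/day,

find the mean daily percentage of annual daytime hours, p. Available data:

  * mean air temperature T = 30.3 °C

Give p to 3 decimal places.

p = ET₀ / (0.46 T + 8.13) = 7.06 / (0.46 × 30.3 + 8.13) = 7.06 / 22.068 = 0.3199

0.320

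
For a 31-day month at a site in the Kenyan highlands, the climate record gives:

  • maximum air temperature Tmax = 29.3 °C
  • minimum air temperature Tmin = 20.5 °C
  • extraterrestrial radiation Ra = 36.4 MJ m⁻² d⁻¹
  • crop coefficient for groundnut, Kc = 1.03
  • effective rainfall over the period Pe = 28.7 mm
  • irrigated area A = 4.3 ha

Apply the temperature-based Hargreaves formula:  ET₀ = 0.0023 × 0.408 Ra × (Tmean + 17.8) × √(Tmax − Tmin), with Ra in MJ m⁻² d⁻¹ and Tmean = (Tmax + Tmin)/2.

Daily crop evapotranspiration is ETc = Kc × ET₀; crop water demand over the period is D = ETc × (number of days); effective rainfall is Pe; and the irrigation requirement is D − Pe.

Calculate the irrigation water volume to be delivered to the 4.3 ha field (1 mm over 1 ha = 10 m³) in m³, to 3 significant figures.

4710 m³

Tmean = (29.3 + 20.5)/2 = 24.90 °C
0.408 Ra = 0.408 × 36.4 = 14.8512 mm/d equivalent
ET₀ = 0.0023 × 14.8512 × (24.90 + 17.8) × √8.8 = 0.0023 × 14.8512 × 42.70 × 2.9665 = 4.3267 mm/d
ETc = Kc × ET₀ = 1.03 × 4.3267 = 4.4565 mm/d
Crop demand D = ETc × 31 d = 4.4565 × 31 = 138.152 mm
D − Pe = 138.152 − 28.7 = 109.452 mm
Volume = 109.452 mm × 4.3 ha × 10 = 4706.4 m³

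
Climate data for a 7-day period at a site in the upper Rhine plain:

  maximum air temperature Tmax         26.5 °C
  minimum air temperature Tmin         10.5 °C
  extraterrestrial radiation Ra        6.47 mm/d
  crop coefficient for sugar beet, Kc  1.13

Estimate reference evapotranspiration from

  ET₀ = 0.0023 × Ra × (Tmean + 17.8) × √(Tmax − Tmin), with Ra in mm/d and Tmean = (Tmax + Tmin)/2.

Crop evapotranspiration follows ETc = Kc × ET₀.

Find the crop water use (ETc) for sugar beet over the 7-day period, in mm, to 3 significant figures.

17.1 mm

Tmean = (26.5 + 10.5)/2 = 18.50 °C
ET₀ = 0.0023 × 6.47 × (18.50 + 17.8) × √16.0 = 0.0023 × 6.47 × 36.30 × 4.0000 = 2.1607 mm/d
ETc = Kc × ET₀ = 1.13 × 2.1607 = 2.4416 mm/d
Over 7 days: 2.4416 × 7 = 17.091 mm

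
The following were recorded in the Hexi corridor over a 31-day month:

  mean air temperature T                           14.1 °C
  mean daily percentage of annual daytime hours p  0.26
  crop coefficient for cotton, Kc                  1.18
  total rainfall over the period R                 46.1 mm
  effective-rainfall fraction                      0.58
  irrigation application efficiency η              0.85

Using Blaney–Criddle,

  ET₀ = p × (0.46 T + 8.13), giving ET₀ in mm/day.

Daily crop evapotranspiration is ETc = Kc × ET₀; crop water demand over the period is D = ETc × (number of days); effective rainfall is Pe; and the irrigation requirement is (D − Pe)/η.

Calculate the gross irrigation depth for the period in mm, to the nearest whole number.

ET₀ = 0.26 × (0.46 × 14.1 + 8.13) = 0.26 × 14.616 = 3.8002 mm/d
ETc = Kc × ET₀ = 1.18 × 3.8002 = 4.4842 mm/d
Crop demand D = ETc × 31 d = 4.4842 × 31 = 139.010 mm
Pe = 0.58 × 46.1 = 26.738 mm
D − Pe = 139.010 − 26.738 = 112.272 mm
Gross irrigation = 112.272 / 0.85 = 132.085 mm

132 mm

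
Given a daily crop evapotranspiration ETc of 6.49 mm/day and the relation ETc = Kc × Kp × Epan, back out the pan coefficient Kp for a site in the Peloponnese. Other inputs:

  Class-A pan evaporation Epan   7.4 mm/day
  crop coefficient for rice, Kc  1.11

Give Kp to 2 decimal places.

0.79

ETc = Kc × Kp × Epan  ⇒  Kp = ETc / (Kc × Epan)
Kp = 6.49 / (1.11 × 7.4) = 6.49 / 8.214 = 0.7901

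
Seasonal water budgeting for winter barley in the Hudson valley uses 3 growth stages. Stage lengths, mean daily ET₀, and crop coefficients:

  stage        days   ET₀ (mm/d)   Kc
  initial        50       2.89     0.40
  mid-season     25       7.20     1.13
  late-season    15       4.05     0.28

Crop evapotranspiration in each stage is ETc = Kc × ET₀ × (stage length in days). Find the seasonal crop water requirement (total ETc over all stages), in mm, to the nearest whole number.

278 mm

initial: 0.40 × 2.89 × 50 = 57.80 mm
mid-season: 1.13 × 7.20 × 25 = 203.40 mm
late-season: 0.28 × 4.05 × 15 = 17.01 mm
Seasonal total = 278.21 mm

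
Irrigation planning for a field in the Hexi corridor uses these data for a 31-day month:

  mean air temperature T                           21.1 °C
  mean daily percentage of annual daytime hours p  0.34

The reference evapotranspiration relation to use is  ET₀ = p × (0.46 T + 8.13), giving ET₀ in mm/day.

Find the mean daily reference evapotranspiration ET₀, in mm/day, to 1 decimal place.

ET₀ = 0.34 × (0.46 × 21.1 + 8.13) = 0.34 × 17.836 = 6.0642 mm/d

6.1 mm/day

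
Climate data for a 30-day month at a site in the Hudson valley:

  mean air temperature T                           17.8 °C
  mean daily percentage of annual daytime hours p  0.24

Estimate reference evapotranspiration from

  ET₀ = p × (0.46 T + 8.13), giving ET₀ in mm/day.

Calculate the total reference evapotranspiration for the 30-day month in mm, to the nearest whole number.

ET₀ = 0.24 × (0.46 × 17.8 + 8.13) = 0.24 × 16.318 = 3.9163 mm/d
Monthly total = 3.9163 × 30 = 117.489 mm

117 mm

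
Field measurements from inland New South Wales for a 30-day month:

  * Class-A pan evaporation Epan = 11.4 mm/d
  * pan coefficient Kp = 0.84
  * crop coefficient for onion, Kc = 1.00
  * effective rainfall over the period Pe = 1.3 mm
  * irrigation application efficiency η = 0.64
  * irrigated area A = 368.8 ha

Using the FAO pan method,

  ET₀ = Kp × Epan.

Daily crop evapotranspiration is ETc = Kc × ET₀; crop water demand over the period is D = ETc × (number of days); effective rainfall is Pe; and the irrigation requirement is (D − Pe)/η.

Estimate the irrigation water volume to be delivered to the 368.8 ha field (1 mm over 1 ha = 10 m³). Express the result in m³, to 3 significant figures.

1650000 m³

ET₀ = 0.84 × 11.4 = 9.5760 mm/d
ETc = Kc × ET₀ = 1.00 × 9.5760 = 9.5760 mm/d
Crop demand D = ETc × 30 d = 9.5760 × 30 = 287.280 mm
D − Pe = 287.280 − 1.3 = 285.980 mm
Gross irrigation = 285.980 / 0.64 = 446.844 mm
Volume = 446.844 mm × 368.8 ha × 10 = 1647960.7 m³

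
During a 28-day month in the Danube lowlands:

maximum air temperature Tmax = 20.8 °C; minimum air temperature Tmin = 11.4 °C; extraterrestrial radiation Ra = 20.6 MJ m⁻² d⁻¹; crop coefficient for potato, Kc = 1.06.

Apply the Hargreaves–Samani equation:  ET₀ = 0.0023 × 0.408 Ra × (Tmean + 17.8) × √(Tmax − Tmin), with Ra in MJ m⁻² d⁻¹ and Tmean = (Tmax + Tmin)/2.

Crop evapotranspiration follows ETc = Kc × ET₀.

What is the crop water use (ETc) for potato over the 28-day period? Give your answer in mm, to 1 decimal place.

59.6 mm

Tmean = (20.8 + 11.4)/2 = 16.10 °C
0.408 Ra = 0.408 × 20.6 = 8.4048 mm/d equivalent
ET₀ = 0.0023 × 8.4048 × (16.10 + 17.8) × √9.4 = 0.0023 × 8.4048 × 33.90 × 3.0659 = 2.0092 mm/d
ETc = Kc × ET₀ = 1.06 × 2.0092 = 2.1298 mm/d
Over 28 days: 2.1298 × 28 = 59.634 mm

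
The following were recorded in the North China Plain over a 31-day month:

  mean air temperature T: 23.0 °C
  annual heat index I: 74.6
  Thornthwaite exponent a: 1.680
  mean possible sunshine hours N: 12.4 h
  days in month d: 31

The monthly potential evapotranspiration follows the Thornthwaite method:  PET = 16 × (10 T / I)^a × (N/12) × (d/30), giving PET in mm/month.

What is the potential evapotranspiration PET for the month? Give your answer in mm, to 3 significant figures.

10T/I = 10 × 23.0 / 74.6 = 3.0831
(10T/I)^a = 3.0831^1.680 = 6.6298
Uncorrected PET = 16 × 6.6298 = 106.077 mm
Correction = (N/12)(d/30) = (12.4/12)(31/30) = 1.0678
PET = 106.077 × 1.0678 = 113.269 mm/month

113 mm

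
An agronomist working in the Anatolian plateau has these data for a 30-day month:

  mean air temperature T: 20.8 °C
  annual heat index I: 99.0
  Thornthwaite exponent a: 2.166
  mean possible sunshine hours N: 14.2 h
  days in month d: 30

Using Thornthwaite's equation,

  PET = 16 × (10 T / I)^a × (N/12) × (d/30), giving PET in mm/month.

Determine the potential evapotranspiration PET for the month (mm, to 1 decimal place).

10T/I = 10 × 20.8 / 99.0 = 2.1010
(10T/I)^a = 2.1010^2.166 = 4.9932
Uncorrected PET = 16 × 4.9932 = 79.891 mm
Correction = (N/12)(d/30) = (14.2/12)(30/30) = 1.1833
PET = 79.891 × 1.1833 = 94.535 mm/month

94.5 mm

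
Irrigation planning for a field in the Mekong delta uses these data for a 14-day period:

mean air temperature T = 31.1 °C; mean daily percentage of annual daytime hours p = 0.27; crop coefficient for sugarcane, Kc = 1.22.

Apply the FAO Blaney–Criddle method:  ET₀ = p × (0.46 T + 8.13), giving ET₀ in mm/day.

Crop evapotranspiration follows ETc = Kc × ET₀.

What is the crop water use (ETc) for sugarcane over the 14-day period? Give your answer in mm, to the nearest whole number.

103 mm

ET₀ = 0.27 × (0.46 × 31.1 + 8.13) = 0.27 × 22.436 = 6.0577 mm/d
ETc = Kc × ET₀ = 1.22 × 6.0577 = 7.3904 mm/d
Over 14 days: 7.3904 × 14 = 103.466 mm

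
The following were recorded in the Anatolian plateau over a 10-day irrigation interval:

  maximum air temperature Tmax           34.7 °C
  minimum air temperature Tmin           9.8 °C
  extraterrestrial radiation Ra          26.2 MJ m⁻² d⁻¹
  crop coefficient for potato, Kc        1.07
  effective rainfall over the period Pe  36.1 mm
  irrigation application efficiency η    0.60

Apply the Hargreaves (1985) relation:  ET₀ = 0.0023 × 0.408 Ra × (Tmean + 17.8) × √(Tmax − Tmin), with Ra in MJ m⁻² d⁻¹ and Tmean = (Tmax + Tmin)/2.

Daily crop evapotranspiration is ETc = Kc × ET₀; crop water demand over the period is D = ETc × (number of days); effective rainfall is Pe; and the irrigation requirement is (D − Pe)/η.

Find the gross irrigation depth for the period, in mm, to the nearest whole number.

Tmean = (34.7 + 9.8)/2 = 22.25 °C
0.408 Ra = 0.408 × 26.2 = 10.6896 mm/d equivalent
ET₀ = 0.0023 × 10.6896 × (22.25 + 17.8) × √24.9 = 0.0023 × 10.6896 × 40.05 × 4.9900 = 4.9135 mm/d
ETc = Kc × ET₀ = 1.07 × 4.9135 = 5.2574 mm/d
Crop demand D = ETc × 10 d = 5.2574 × 10 = 52.574 mm
D − Pe = 52.574 − 36.1 = 16.474 mm
Gross irrigation = 16.474 / 0.60 = 27.457 mm

27 mm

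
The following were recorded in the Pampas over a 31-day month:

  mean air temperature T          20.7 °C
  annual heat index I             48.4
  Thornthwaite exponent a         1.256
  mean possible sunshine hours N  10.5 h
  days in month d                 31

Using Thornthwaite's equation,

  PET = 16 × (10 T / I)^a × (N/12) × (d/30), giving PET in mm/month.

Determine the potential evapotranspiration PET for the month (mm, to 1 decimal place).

89.8 mm

10T/I = 10 × 20.7 / 48.4 = 4.2769
(10T/I)^a = 4.2769^1.256 = 6.2044
Uncorrected PET = 16 × 6.2044 = 99.270 mm
Correction = (N/12)(d/30) = (10.5/12)(31/30) = 0.9042
PET = 99.270 × 0.9042 = 89.760 mm/month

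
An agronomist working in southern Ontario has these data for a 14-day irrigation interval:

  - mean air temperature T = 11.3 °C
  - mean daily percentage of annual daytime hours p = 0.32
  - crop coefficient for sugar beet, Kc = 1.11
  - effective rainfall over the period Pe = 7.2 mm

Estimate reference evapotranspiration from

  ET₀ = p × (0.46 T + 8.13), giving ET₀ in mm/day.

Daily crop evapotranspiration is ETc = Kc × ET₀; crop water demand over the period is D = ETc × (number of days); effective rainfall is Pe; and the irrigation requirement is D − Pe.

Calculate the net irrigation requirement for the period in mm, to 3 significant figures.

ET₀ = 0.32 × (0.46 × 11.3 + 8.13) = 0.32 × 13.328 = 4.2650 mm/d
ETc = Kc × ET₀ = 1.11 × 4.2650 = 4.7342 mm/d
Crop demand D = ETc × 14 d = 4.7342 × 14 = 66.279 mm
D − Pe = 66.279 − 7.2 = 59.079 mm

59.1 mm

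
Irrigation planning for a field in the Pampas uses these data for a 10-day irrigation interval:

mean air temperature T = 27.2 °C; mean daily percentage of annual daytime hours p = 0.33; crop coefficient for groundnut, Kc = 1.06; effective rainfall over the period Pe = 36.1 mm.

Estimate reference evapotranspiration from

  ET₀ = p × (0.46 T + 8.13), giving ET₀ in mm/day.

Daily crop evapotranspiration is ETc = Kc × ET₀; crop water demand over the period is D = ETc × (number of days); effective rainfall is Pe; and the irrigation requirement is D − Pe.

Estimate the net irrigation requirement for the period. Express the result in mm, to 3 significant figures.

ET₀ = 0.33 × (0.46 × 27.2 + 8.13) = 0.33 × 20.642 = 6.8119 mm/d
ETc = Kc × ET₀ = 1.06 × 6.8119 = 7.2206 mm/d
Crop demand D = ETc × 10 d = 7.2206 × 10 = 72.206 mm
D − Pe = 72.206 − 36.1 = 36.106 mm

36.1 mm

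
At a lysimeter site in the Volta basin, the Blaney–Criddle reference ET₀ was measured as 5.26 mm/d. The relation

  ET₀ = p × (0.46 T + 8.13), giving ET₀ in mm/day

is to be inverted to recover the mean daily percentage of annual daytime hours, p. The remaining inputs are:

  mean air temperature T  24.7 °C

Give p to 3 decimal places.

0.270

p = ET₀ / (0.46 T + 8.13) = 5.26 / (0.46 × 24.7 + 8.13) = 5.26 / 19.492 = 0.2699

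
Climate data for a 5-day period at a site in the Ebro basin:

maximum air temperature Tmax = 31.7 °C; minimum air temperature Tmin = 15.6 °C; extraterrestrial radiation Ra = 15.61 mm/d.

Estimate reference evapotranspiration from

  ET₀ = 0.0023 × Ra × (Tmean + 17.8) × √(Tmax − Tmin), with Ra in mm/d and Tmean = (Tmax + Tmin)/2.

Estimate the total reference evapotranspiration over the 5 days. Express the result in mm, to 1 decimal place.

Tmean = (31.7 + 15.6)/2 = 23.65 °C
ET₀ = 0.0023 × 15.61 × (23.65 + 17.8) × √16.1 = 0.0023 × 15.61 × 41.45 × 4.0125 = 5.9713 mm/d
Over 5 days: 5.9713 × 5 = 29.857 mm

29.9 mm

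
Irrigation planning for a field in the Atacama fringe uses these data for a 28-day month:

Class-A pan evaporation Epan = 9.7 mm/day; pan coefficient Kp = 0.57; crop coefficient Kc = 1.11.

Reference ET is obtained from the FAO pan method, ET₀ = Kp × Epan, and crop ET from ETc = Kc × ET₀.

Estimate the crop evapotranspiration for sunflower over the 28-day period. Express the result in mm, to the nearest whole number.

ET₀ = 0.57 × 9.7 = 5.5290 mm/d
ETc = Kc × ET₀ = 1.11 × 5.5290 = 6.1372 mm/d
Over 28 days: 6.1372 × 28 = 171.842 mm

172 mm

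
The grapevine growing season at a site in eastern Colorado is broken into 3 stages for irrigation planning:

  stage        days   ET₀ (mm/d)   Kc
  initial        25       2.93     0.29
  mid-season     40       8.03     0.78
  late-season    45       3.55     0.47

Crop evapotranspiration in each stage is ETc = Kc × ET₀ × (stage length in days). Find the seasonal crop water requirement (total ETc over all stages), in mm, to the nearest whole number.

initial: 0.29 × 2.93 × 25 = 21.24 mm
mid-season: 0.78 × 8.03 × 40 = 250.54 mm
late-season: 0.47 × 3.55 × 45 = 75.08 mm
Seasonal total = 346.86 mm

347 mm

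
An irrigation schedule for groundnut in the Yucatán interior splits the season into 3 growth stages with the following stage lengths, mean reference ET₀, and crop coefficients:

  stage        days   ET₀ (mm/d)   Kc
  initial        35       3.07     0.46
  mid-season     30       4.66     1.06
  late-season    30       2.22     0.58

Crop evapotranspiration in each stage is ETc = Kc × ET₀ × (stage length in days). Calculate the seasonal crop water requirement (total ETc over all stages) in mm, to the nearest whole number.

initial: 0.46 × 3.07 × 35 = 49.43 mm
mid-season: 1.06 × 4.66 × 30 = 148.19 mm
late-season: 0.58 × 2.22 × 30 = 38.63 mm
Seasonal total = 236.25 mm

236 mm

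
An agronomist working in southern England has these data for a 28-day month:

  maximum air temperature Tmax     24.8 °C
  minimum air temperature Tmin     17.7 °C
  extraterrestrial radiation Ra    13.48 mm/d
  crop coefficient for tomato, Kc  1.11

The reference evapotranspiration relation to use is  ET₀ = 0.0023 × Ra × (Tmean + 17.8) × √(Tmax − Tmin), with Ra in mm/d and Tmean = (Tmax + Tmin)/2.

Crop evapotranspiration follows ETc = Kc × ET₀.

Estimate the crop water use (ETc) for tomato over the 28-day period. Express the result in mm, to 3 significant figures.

100 mm

Tmean = (24.8 + 17.7)/2 = 21.25 °C
ET₀ = 0.0023 × 13.48 × (21.25 + 17.8) × √7.1 = 0.0023 × 13.48 × 39.05 × 2.6646 = 3.2260 mm/d
ETc = Kc × ET₀ = 1.11 × 3.2260 = 3.5809 mm/d
Over 28 days: 3.5809 × 28 = 100.265 mm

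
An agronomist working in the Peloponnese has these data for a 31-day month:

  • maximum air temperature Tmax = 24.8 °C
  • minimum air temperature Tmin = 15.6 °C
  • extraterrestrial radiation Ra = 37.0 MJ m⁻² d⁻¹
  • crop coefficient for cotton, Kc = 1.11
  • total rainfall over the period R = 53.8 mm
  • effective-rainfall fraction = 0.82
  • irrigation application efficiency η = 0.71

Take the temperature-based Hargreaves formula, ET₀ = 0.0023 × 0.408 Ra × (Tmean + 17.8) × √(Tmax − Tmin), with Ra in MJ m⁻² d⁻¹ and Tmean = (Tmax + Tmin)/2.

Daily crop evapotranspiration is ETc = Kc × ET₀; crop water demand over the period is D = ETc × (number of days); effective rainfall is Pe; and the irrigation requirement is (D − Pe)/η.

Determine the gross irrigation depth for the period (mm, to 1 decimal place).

131.8 mm

Tmean = (24.8 + 15.6)/2 = 20.20 °C
0.408 Ra = 0.408 × 37.0 = 15.0960 mm/d equivalent
ET₀ = 0.0023 × 15.0960 × (20.20 + 17.8) × √9.2 = 0.0023 × 15.0960 × 38.00 × 3.0332 = 4.0020 mm/d
ETc = Kc × ET₀ = 1.11 × 4.0020 = 4.4422 mm/d
Crop demand D = ETc × 31 d = 4.4422 × 31 = 137.708 mm
Pe = 0.82 × 53.8 = 44.116 mm
D − Pe = 137.708 − 44.116 = 93.592 mm
Gross irrigation = 93.592 / 0.71 = 131.820 mm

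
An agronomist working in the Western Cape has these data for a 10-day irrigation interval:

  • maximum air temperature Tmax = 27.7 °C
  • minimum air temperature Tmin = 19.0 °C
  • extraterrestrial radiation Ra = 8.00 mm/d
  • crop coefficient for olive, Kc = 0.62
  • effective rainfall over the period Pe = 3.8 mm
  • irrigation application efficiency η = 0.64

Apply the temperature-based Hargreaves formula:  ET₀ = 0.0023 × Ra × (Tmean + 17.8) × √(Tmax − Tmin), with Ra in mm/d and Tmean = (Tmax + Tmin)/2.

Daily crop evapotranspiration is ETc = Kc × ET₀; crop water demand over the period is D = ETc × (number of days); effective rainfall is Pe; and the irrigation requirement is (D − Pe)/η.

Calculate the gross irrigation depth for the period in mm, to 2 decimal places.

15.70 mm

Tmean = (27.7 + 19.0)/2 = 23.35 °C
ET₀ = 0.0023 × 8.00 × (23.35 + 17.8) × √8.7 = 0.0023 × 8.00 × 41.15 × 2.9496 = 2.2333 mm/d
ETc = Kc × ET₀ = 0.62 × 2.2333 = 1.3846 mm/d
Crop demand D = ETc × 10 d = 1.3846 × 10 = 13.846 mm
D − Pe = 13.846 − 3.8 = 10.046 mm
Gross irrigation = 10.046 / 0.64 = 15.697 mm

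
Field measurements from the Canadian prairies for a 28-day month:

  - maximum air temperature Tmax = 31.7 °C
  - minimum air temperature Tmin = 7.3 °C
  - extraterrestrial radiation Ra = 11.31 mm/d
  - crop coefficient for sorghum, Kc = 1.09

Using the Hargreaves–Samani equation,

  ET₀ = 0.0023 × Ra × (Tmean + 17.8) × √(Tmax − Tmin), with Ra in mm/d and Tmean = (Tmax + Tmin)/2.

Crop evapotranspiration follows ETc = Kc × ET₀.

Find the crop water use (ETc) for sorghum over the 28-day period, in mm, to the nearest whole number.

146 mm

Tmean = (31.7 + 7.3)/2 = 19.50 °C
ET₀ = 0.0023 × 11.31 × (19.50 + 17.8) × √24.4 = 0.0023 × 11.31 × 37.30 × 4.9396 = 4.7928 mm/d
ETc = Kc × ET₀ = 1.09 × 4.7928 = 5.2242 mm/d
Over 28 days: 5.2242 × 28 = 146.278 mm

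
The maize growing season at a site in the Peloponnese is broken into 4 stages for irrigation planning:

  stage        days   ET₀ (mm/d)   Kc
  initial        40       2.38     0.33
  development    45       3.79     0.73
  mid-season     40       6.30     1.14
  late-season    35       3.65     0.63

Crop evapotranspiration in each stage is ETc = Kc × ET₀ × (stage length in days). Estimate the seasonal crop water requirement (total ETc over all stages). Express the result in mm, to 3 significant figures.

initial: 0.33 × 2.38 × 40 = 31.42 mm
development: 0.73 × 3.79 × 45 = 124.50 mm
mid-season: 1.14 × 6.30 × 40 = 287.28 mm
late-season: 0.63 × 3.65 × 35 = 80.48 mm
Seasonal total = 523.68 mm

524 mm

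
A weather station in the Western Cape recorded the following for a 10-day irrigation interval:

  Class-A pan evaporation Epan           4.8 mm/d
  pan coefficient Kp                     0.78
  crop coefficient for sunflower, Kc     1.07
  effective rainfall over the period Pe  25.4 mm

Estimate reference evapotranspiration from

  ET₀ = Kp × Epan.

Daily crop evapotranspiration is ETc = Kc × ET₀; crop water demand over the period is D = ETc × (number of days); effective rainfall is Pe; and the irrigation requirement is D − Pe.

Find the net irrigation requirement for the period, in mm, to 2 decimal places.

ET₀ = 0.78 × 4.8 = 3.7440 mm/d
ETc = Kc × ET₀ = 1.07 × 3.7440 = 4.0061 mm/d
Crop demand D = ETc × 10 d = 4.0061 × 10 = 40.061 mm
D − Pe = 40.061 − 25.4 = 14.661 mm

14.66 mm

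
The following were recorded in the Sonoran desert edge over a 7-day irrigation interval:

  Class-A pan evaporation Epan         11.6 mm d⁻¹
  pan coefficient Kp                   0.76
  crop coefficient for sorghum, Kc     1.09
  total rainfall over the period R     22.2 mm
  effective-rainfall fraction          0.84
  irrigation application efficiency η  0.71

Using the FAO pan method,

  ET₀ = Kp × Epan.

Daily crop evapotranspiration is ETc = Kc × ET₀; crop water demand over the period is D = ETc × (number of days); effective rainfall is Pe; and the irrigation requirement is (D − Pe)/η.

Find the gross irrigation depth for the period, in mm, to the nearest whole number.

68 mm

ET₀ = 0.76 × 11.6 = 8.8160 mm/d
ETc = Kc × ET₀ = 1.09 × 8.8160 = 9.6094 mm/d
Crop demand D = ETc × 7 d = 9.6094 × 7 = 67.266 mm
Pe = 0.84 × 22.2 = 18.648 mm
D − Pe = 67.266 − 18.648 = 48.618 mm
Gross irrigation = 48.618 / 0.71 = 68.476 mm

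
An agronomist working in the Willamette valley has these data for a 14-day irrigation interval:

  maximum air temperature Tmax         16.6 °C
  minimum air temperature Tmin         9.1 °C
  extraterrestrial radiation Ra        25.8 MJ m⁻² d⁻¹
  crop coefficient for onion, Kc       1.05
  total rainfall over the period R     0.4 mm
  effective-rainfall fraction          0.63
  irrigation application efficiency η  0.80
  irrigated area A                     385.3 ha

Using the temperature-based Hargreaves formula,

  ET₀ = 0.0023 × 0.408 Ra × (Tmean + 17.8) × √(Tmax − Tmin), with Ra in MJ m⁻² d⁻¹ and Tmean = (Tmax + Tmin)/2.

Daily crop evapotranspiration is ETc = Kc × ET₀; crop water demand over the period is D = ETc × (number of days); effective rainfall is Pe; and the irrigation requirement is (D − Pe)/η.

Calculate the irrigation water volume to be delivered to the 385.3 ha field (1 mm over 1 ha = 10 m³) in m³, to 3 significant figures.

Tmean = (16.6 + 9.1)/2 = 12.85 °C
0.408 Ra = 0.408 × 25.8 = 10.5264 mm/d equivalent
ET₀ = 0.0023 × 10.5264 × (12.85 + 17.8) × √7.5 = 0.0023 × 10.5264 × 30.65 × 2.7386 = 2.0322 mm/d
ETc = Kc × ET₀ = 1.05 × 2.0322 = 2.1338 mm/d
Crop demand D = ETc × 14 d = 2.1338 × 14 = 29.873 mm
Pe = 0.63 × 0.4 = 0.252 mm
D − Pe = 29.873 − 0.252 = 29.621 mm
Gross irrigation = 29.621 / 0.80 = 37.026 mm
Volume = 37.026 mm × 385.3 ha × 10 = 142661.2 m³

143000 m³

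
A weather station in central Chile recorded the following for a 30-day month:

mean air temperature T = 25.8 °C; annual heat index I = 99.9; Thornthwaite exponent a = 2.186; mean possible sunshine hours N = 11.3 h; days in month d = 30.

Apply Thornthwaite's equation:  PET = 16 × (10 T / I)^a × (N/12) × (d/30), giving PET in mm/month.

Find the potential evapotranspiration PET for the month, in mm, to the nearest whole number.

10T/I = 10 × 25.8 / 99.9 = 2.5826
(10T/I)^a = 2.5826^2.186 = 7.9571
Uncorrected PET = 16 × 7.9571 = 127.314 mm
Correction = (N/12)(d/30) = (11.3/12)(30/30) = 0.9417
PET = 127.314 × 0.9417 = 119.892 mm/month

120 mm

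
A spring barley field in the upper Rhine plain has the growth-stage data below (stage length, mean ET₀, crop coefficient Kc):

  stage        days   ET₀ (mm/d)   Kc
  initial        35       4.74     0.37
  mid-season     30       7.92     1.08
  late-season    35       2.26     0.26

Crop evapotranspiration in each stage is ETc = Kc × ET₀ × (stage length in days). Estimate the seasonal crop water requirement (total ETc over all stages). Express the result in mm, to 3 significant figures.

339 mm

initial: 0.37 × 4.74 × 35 = 61.38 mm
mid-season: 1.08 × 7.92 × 30 = 256.61 mm
late-season: 0.26 × 2.26 × 35 = 20.57 mm
Seasonal total = 338.56 mm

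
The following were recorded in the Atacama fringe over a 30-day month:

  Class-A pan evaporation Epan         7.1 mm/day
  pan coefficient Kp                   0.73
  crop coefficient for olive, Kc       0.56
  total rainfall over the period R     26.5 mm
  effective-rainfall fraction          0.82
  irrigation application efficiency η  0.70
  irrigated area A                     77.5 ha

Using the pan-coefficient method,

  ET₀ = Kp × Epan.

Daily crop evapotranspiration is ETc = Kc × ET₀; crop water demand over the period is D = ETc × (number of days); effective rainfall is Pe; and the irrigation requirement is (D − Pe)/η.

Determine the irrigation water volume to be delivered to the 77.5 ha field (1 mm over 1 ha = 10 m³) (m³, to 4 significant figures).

ET₀ = 0.73 × 7.1 = 5.1830 mm/d
ETc = Kc × ET₀ = 0.56 × 5.1830 = 2.9025 mm/d
Crop demand D = ETc × 30 d = 2.9025 × 30 = 87.075 mm
Pe = 0.82 × 26.5 = 21.730 mm
D − Pe = 87.075 − 21.730 = 65.345 mm
Gross irrigation = 65.345 / 0.70 = 93.350 mm
Volume = 93.350 mm × 77.5 ha × 10 = 72346.3 m³

72350 m³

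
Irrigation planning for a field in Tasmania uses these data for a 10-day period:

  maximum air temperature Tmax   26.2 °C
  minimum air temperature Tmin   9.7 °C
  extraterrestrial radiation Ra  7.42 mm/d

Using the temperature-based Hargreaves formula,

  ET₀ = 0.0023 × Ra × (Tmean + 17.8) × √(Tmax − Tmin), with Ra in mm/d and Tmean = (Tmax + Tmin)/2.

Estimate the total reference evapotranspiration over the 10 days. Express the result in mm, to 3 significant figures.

Tmean = (26.2 + 9.7)/2 = 17.95 °C
ET₀ = 0.0023 × 7.42 × (17.95 + 17.8) × √16.5 = 0.0023 × 7.42 × 35.75 × 4.0620 = 2.4783 mm/d
Over 10 days: 2.4783 × 10 = 24.783 mm

24.8 mm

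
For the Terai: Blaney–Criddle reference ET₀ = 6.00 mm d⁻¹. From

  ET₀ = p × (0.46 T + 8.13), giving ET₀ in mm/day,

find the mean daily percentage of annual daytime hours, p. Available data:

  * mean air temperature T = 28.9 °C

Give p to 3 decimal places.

p = ET₀ / (0.46 T + 8.13) = 6.00 / (0.46 × 28.9 + 8.13) = 6.00 / 21.424 = 0.2801

0.280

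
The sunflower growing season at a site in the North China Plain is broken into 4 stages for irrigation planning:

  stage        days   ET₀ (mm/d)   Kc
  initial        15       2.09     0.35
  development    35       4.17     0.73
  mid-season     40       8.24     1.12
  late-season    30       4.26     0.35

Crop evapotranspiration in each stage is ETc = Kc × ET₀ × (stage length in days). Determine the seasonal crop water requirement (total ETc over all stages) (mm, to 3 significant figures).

initial: 0.35 × 2.09 × 15 = 10.97 mm
development: 0.73 × 4.17 × 35 = 106.54 mm
mid-season: 1.12 × 8.24 × 40 = 369.15 mm
late-season: 0.35 × 4.26 × 30 = 44.73 mm
Seasonal total = 531.39 mm

531 mm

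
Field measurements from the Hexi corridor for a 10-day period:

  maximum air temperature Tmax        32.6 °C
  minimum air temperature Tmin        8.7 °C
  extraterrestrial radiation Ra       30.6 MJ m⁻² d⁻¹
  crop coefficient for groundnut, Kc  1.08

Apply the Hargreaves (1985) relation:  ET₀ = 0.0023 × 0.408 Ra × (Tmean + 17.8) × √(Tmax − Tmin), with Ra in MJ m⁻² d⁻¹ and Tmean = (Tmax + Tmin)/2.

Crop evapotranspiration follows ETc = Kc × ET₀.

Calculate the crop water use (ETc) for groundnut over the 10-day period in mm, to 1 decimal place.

Tmean = (32.6 + 8.7)/2 = 20.65 °C
0.408 Ra = 0.408 × 30.6 = 12.4848 mm/d equivalent
ET₀ = 0.0023 × 12.4848 × (20.65 + 17.8) × √23.9 = 0.0023 × 12.4848 × 38.45 × 4.8888 = 5.3977 mm/d
ETc = Kc × ET₀ = 1.08 × 5.3977 = 5.8295 mm/d
Over 10 days: 5.8295 × 10 = 58.295 mm

58.3 mm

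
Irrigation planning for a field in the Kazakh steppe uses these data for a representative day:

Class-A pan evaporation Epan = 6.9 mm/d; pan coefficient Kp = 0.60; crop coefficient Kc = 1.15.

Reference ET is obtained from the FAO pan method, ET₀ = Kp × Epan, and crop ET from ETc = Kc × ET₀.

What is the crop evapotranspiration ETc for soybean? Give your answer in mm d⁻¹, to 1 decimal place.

4.8 mm d⁻¹

ET₀ = 0.60 × 6.9 = 4.1400 mm/d
ETc = Kc × ET₀ = 1.15 × 4.1400 = 4.7610 mm/d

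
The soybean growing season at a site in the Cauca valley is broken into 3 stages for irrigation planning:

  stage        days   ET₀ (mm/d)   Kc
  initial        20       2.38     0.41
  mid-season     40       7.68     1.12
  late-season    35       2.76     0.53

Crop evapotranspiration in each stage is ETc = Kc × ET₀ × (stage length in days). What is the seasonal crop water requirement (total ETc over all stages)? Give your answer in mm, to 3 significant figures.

415 mm

initial: 0.41 × 2.38 × 20 = 19.52 mm
mid-season: 1.12 × 7.68 × 40 = 344.06 mm
late-season: 0.53 × 2.76 × 35 = 51.20 mm
Seasonal total = 414.78 mm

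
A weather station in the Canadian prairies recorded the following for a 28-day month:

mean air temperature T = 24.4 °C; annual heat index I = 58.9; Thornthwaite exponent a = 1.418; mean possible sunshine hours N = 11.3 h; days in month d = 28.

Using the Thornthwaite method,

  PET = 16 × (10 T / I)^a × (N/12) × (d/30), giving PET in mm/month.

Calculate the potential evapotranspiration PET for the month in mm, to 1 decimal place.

105.5 mm

10T/I = 10 × 24.4 / 58.9 = 4.1426
(10T/I)^a = 4.1426^1.418 = 7.5040
Uncorrected PET = 16 × 7.5040 = 120.064 mm
Correction = (N/12)(d/30) = (11.3/12)(28/30) = 0.8789
PET = 120.064 × 0.8789 = 105.524 mm/month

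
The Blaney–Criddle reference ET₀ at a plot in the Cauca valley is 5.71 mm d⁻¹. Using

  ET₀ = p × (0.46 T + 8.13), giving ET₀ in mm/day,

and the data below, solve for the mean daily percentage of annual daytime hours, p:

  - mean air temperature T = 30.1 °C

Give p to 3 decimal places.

0.260

p = ET₀ / (0.46 T + 8.13) = 5.71 / (0.46 × 30.1 + 8.13) = 5.71 / 21.976 = 0.2598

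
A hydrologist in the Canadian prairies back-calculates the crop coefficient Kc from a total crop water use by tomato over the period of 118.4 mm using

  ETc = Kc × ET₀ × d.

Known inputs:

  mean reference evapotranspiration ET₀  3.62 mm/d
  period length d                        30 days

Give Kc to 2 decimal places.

ETc = Kc × ET₀ × d  ⇒  Kc = ETc / (ET₀ × d)
Kc = 118.4 / (3.62 × 30) = 118.4 / 108.60 = 1.0902

1.09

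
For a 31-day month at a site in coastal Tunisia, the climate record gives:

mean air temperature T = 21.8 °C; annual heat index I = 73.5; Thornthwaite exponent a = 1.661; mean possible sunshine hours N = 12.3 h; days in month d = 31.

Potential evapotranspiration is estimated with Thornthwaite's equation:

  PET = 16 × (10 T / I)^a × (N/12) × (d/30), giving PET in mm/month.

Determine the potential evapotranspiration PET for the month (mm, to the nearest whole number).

10T/I = 10 × 21.8 / 73.5 = 2.9660
(10T/I)^a = 2.9660^1.661 = 6.0852
Uncorrected PET = 16 × 6.0852 = 97.363 mm
Correction = (N/12)(d/30) = (12.3/12)(31/30) = 1.0592
PET = 97.363 × 1.0592 = 103.127 mm/month

103 mm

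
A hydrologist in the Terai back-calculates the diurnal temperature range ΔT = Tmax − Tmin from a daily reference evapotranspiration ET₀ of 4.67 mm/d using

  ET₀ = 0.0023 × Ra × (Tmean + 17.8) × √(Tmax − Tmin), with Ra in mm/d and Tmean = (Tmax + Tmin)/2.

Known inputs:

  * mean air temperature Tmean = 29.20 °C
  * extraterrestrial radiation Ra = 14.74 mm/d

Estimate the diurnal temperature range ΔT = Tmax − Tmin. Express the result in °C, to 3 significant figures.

8.59 °C

√ΔT = ET₀ / [0.0023 × Ra × (Tmean+17.8)] = 4.67 / (0.0023 × 14.74 × 47.00) = 2.9309
ΔT = 2.9309² = 8.590 °C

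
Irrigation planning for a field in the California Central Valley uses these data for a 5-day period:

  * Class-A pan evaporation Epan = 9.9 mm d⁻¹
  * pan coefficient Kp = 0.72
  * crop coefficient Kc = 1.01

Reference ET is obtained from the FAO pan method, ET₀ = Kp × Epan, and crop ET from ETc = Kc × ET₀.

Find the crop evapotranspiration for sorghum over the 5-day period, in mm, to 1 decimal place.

36.0 mm

ET₀ = 0.72 × 9.9 = 7.1280 mm/d
ETc = Kc × ET₀ = 1.01 × 7.1280 = 7.1993 mm/d
Over 5 days: 7.1993 × 5 = 35.997 mm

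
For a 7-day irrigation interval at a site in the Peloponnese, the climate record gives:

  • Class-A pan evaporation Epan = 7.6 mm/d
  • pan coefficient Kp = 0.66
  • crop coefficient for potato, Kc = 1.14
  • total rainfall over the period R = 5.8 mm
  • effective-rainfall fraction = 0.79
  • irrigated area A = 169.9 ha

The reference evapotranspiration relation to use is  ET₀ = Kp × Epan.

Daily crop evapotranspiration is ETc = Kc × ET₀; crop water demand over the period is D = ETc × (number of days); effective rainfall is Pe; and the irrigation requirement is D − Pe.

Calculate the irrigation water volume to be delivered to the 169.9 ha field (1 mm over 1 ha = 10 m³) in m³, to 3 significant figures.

60200 m³

ET₀ = 0.66 × 7.6 = 5.0160 mm/d
ETc = Kc × ET₀ = 1.14 × 5.0160 = 5.7182 mm/d
Crop demand D = ETc × 7 d = 5.7182 × 7 = 40.027 mm
Pe = 0.79 × 5.8 = 4.582 mm
D − Pe = 40.027 − 4.582 = 35.445 mm
Volume = 35.445 mm × 169.9 ha × 10 = 60221.1 m³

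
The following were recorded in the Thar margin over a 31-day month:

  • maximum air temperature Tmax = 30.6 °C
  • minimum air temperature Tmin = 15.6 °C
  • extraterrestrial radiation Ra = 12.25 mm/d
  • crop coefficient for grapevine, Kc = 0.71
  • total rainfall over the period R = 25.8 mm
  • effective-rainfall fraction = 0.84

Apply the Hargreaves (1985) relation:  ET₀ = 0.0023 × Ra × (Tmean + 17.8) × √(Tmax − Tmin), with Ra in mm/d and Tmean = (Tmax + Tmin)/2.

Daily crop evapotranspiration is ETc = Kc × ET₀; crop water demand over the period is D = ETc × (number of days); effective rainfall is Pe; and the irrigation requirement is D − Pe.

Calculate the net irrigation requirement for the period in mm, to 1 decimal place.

Tmean = (30.6 + 15.6)/2 = 23.10 °C
ET₀ = 0.0023 × 12.25 × (23.10 + 17.8) × √15.0 = 0.0023 × 12.25 × 40.90 × 3.8730 = 4.4631 mm/d
ETc = Kc × ET₀ = 0.71 × 4.4631 = 3.1688 mm/d
Crop demand D = ETc × 31 d = 3.1688 × 31 = 98.233 mm
Pe = 0.84 × 25.8 = 21.672 mm
D − Pe = 98.233 − 21.672 = 76.561 mm

76.6 mm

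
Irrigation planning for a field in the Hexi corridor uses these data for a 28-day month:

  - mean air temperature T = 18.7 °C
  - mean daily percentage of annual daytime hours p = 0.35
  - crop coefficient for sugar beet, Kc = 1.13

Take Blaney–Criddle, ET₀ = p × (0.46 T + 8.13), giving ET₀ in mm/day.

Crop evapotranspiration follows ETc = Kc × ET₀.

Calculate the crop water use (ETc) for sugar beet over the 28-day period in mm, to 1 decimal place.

185.3 mm

ET₀ = 0.35 × (0.46 × 18.7 + 8.13) = 0.35 × 16.732 = 5.8562 mm/d
ETc = Kc × ET₀ = 1.13 × 5.8562 = 6.6175 mm/d
Over 28 days: 6.6175 × 28 = 185.290 mm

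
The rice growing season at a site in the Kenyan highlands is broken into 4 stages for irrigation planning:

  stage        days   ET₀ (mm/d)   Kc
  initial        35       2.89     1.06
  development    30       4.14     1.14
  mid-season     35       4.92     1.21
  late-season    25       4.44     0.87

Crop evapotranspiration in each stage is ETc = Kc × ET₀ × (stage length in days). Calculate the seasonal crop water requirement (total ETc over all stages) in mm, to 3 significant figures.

initial: 1.06 × 2.89 × 35 = 107.22 mm
development: 1.14 × 4.14 × 30 = 141.59 mm
mid-season: 1.21 × 4.92 × 35 = 208.36 mm
late-season: 0.87 × 4.44 × 25 = 96.57 mm
Seasonal total = 553.74 mm

554 mm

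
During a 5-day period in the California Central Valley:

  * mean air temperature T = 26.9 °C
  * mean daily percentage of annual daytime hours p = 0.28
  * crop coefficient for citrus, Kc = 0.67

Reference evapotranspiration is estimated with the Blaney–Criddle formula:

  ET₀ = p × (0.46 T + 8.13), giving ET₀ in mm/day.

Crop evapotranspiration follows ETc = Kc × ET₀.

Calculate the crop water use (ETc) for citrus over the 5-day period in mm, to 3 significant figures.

19.2 mm

ET₀ = 0.28 × (0.46 × 26.9 + 8.13) = 0.28 × 20.504 = 5.7411 mm/d
ETc = Kc × ET₀ = 0.67 × 5.7411 = 3.8465 mm/d
Over 5 days: 3.8465 × 5 = 19.233 mm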